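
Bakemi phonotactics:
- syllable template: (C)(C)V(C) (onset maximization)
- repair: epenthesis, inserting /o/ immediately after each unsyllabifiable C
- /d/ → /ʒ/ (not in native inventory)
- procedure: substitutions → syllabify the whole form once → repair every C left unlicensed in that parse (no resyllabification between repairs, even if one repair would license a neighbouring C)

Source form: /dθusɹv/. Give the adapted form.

Substitution: /d/ → /ʒ/, giving /ʒθusɹv/.
The consonants /ɹ/, /v/ cannot be parsed into a legal (C)(C)V(C) syllable (at most one coda consonant is licensed; onsets may contain at most 2 consonants).
Each unlicensed consonant becomes the onset of a new syllable: /ɹ/ → /ɹo/, /v/ → /vo/.

ʒθusɹovo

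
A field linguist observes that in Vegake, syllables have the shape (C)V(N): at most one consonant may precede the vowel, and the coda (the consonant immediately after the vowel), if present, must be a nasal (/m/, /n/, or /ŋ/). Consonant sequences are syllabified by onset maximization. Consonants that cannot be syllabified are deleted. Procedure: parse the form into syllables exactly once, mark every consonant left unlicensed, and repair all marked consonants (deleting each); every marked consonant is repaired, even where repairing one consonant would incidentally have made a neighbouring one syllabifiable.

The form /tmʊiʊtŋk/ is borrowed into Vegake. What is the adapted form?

mʊiʊ

Syllabifying with onset maximization leaves /t/, /t/, /ŋ/, /k/ stranded (only a nasal (/m/, /n/, or /ŋ/) is licensed in coda position; onsets are limited to one consonant).
Deleting the stranded consonants removes /t/, /t/, /ŋ/, /k/.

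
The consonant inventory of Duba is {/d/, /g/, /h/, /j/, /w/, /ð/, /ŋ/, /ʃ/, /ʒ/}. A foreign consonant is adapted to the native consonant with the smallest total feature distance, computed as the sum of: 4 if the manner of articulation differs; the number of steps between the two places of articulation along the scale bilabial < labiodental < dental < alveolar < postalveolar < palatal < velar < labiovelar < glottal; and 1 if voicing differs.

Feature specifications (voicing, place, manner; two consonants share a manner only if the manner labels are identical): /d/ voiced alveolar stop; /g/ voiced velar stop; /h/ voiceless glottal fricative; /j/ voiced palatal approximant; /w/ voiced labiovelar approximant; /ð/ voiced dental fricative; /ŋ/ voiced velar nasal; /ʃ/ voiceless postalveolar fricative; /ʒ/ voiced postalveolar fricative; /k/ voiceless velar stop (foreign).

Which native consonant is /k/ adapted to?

/g/ is closest: same manner (stop), place distance 0 (velar→velar), voicing differs (+1); total 1. Next closest is /d/ at distance 4.

g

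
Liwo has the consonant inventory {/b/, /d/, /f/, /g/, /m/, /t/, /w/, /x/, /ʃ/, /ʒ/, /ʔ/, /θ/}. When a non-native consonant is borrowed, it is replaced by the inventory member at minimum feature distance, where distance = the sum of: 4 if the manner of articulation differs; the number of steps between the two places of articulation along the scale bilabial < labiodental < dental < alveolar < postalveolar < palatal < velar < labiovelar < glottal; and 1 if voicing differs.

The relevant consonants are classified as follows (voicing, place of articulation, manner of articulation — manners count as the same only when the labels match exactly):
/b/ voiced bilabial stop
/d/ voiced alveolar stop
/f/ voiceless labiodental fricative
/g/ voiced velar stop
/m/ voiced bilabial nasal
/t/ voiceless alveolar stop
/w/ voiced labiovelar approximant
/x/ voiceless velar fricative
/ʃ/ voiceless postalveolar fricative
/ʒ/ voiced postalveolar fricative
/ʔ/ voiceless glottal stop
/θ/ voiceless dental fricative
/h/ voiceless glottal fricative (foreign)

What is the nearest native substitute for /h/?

x

/x/ is closest: same manner (fricative), place distance 2 (glottal→velar), same voicing; total 2. Next closest is /ʃ/ at distance 4.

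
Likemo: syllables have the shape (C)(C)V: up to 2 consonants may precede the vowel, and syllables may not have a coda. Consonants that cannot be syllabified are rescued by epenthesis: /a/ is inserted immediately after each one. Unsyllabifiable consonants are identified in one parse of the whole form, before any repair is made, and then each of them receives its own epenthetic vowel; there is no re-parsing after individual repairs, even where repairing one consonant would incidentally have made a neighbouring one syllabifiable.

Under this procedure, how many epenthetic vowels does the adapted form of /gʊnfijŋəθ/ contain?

The unsyllabifiable consonants are /θ/; each receives one epenthetic vowel.

1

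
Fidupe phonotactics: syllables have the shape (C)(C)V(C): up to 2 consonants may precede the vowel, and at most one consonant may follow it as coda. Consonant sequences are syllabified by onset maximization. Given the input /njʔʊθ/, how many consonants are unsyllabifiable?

The consonants /n/ cannot be parsed into a legal (C)(C)V(C) syllable (at most one coda consonant is licensed; onsets may contain at most 2 consonants).

1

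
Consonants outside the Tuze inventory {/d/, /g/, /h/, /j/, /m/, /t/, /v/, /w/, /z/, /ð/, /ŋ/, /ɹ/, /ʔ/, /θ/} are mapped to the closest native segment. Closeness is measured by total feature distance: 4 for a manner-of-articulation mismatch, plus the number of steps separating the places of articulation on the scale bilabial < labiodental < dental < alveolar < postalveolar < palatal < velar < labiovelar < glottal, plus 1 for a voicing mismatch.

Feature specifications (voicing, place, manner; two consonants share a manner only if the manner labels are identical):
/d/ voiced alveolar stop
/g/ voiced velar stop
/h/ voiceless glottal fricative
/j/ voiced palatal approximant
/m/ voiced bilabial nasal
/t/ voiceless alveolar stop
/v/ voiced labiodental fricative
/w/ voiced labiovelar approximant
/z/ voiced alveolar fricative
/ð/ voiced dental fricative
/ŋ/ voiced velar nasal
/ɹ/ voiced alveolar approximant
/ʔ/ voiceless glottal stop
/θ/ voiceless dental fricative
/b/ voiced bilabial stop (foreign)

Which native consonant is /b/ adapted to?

d

/d/ is closest: same manner (stop), place distance 3 (bilabial→alveolar), same voicing; total 3. Next closest is /m/ at distance 4.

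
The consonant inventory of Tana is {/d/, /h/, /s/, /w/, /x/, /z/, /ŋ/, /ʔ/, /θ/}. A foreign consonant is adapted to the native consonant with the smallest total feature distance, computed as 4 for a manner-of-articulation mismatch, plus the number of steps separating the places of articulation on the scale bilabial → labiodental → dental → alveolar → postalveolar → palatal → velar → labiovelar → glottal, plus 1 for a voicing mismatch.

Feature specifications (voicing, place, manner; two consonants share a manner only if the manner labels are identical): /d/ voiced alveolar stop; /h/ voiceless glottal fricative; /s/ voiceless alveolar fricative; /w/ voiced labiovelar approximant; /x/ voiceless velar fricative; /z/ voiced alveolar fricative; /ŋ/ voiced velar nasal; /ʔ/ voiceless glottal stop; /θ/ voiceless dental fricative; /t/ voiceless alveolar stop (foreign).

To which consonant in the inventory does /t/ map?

d

/d/ is closest: same manner (stop), place distance 0 (alveolar→alveolar), voicing differs (+1); total 1. Next closest is /s/ at distance 4.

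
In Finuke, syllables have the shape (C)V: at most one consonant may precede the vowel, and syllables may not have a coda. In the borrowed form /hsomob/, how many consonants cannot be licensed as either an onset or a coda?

2

Syllabifying with onset maximization leaves /h/, /b/ stranded (no codas are permitted; onsets are limited to one consonant).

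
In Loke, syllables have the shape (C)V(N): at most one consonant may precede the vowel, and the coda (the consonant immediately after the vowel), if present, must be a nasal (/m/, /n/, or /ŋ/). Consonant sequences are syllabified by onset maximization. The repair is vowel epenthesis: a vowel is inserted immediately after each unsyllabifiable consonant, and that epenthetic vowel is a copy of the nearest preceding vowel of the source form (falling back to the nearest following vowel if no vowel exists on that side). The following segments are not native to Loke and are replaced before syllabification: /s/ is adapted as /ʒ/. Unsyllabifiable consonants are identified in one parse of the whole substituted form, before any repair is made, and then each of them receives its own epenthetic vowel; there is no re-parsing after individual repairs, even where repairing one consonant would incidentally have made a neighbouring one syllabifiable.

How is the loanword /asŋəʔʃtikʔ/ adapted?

Substitution: /s/ → /ʒ/, giving /aʒŋəʔʃtikʔ/.
Syllabifying with onset maximization leaves /ʒ/, /ʔ/, /ʃ/, /k/, /ʔ/ stranded (only a nasal (/m/, /n/, or /ŋ/) is licensed in coda position; onsets are limited to one consonant).
Epenthesis after each stranded consonant: /ʒ/ → /ʒa/, /ʔ/ → /ʔə/, /ʃ/ → /ʃə/, /k/ → /ki/, /ʔ/ → /ʔi/.

aʒaŋəʔəʃətikiʔi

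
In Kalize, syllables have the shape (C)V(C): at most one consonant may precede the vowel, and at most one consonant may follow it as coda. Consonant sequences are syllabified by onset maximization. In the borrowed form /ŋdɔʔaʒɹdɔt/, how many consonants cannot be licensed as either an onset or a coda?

The consonants /ŋ/, /ɹ/ cannot be parsed into a legal (C)V(C) syllable (at most one coda consonant is licensed; onsets are limited to one consonant).

2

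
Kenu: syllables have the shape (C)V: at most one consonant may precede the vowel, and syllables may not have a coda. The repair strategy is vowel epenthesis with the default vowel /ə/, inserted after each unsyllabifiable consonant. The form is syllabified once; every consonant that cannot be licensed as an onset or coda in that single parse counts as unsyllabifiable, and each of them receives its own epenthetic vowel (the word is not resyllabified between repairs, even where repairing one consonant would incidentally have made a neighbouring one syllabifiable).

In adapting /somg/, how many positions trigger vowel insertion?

2

The unsyllabifiable consonants are /m/, /g/; each receives one epenthetic vowel.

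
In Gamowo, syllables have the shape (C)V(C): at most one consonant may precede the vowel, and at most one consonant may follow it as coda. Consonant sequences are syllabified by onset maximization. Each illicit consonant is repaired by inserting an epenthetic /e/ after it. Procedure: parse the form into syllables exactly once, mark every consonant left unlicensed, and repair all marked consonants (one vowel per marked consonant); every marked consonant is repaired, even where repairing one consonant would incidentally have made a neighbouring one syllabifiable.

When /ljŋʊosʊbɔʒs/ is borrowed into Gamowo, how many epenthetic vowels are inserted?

The unsyllabifiable consonants are /l/, /j/, /s/; each receives one epenthetic vowel.

3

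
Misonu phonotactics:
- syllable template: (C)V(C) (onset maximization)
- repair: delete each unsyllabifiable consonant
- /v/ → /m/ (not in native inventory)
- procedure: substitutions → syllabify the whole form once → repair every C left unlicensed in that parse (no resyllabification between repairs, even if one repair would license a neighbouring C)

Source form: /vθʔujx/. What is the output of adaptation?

Substitution: /v/ → /m/, giving /mθʔujx/.
The consonants /m/, /θ/, /x/ cannot be parsed into a legal (C)V(C) syllable (at most one coda consonant is licensed; onsets are limited to one consonant).
Deleting the stranded consonants removes /m/, /θ/, /x/.

ʔuj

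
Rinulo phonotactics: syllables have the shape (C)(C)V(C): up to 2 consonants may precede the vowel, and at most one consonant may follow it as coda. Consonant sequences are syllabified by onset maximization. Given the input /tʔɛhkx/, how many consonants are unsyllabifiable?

2

The consonants /k/, /x/ cannot be parsed into a legal (C)(C)V(C) syllable (at most one coda consonant is licensed; onsets may contain at most 2 consonants).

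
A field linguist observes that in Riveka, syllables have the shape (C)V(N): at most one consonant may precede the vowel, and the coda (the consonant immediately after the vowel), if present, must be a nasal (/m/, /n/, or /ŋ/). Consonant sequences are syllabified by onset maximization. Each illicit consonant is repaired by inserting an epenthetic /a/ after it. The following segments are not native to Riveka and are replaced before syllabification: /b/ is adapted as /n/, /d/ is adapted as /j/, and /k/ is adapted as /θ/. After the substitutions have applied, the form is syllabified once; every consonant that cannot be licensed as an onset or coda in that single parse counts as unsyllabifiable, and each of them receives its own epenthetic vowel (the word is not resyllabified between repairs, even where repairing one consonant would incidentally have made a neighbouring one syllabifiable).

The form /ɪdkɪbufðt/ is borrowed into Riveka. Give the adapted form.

Substitution: /d/ → /j/, /k/ → /θ/, /b/ → /n/, giving /ɪjθɪnufðt/.
Syllabifying with onset maximization leaves /j/, /f/, /ð/, /t/ stranded (only a nasal (/m/, /n/, or /ŋ/) is licensed in coda position; onsets are limited to one consonant).
Epenthesis after each stranded consonant: /j/ → /ja/, /f/ → /fa/, /ð/ → /ða/, /t/ → /ta/.

ɪjaθɪnufaðata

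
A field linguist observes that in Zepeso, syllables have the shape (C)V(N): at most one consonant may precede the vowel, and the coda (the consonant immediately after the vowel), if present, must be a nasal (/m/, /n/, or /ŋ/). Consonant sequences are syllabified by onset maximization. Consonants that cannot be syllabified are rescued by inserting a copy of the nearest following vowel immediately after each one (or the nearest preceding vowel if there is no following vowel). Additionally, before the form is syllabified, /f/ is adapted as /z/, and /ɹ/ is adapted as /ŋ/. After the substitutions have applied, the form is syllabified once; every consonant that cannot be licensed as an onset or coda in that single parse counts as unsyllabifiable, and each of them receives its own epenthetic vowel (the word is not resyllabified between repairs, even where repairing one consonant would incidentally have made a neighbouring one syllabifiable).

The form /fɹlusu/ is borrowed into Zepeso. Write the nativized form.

zuŋulusu

Substitution: /f/ → /z/, /ɹ/ → /ŋ/, giving /zŋlusu/.
Syllabifying with onset maximization leaves /z/, /ŋ/ stranded (only a nasal (/m/, /n/, or /ŋ/) is licensed in coda position; onsets are limited to one consonant).
Epenthesis after each stranded consonant: /z/ → /zu/, /ŋ/ → /ŋu/.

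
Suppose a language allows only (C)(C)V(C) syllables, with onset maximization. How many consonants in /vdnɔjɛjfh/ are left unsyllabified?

3

The consonants /v/, /f/, /h/ cannot be parsed into a legal (C)(C)V(C) syllable (at most one coda consonant is licensed; onsets may contain at most 2 consonants).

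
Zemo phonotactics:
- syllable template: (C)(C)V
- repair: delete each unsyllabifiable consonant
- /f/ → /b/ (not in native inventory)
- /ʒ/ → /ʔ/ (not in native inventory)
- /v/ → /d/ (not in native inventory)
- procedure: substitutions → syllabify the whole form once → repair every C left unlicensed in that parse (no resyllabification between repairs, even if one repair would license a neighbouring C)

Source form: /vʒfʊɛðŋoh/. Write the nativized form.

Substitution: /v/ → /d/, /ʒ/ → /ʔ/, /f/ → /b/, giving /dʔbʊɛðŋoh/.
The consonants /d/, /h/ cannot be parsed into a legal (C)(C)V syllable (no codas are permitted; onsets may contain at most 2 consonants).
Deletion applies to /d/, /h/.

ʔbʊɛðŋo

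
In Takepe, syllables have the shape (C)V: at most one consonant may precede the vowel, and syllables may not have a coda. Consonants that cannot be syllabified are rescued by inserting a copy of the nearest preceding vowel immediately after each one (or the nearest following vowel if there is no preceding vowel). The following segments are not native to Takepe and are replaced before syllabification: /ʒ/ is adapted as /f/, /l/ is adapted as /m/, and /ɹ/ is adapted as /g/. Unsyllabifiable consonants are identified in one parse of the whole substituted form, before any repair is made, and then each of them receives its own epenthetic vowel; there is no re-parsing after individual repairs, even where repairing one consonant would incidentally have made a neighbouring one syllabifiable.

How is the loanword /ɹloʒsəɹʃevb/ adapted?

Substitution: /ɹ/ → /g/, /l/ → /m/, /ʒ/ → /f/, giving /gmofsəgʃevb/.
Under (C)V, the unsyllabifiable consonants are /g/, /f/, /g/, /v/, /b/ (no codas are permitted; onsets are limited to one consonant).
Epenthesis after each stranded consonant: /g/ → /go/, /f/ → /fo/, /g/ → /gə/, /v/ → /ve/, /b/ → /be/.

gomofosəgəʃevebe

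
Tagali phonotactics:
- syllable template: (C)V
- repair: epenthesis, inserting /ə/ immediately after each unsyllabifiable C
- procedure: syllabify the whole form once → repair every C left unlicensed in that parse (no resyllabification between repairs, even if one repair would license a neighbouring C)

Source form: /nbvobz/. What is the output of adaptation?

nəbəvobəzə

Syllabifying with onset maximization leaves /n/, /b/, /b/, /z/ stranded (no codas are permitted; onsets are limited to one consonant).
Epenthesis after each stranded consonant: /n/ → /nə/, /b/ → /bə/, /b/ → /bə/, /z/ → /zə/.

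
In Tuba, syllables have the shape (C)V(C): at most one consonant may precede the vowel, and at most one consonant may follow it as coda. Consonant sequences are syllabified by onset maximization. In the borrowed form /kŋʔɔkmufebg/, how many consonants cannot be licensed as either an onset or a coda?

Syllabifying with onset maximization leaves /k/, /ŋ/, /g/ stranded (at most one coda consonant is licensed; onsets are limited to one consonant).

3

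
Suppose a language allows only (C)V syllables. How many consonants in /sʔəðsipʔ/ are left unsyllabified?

Syllabifying with onset maximization leaves /s/, /ð/, /p/, /ʔ/ stranded (no codas are permitted; onsets are limited to one consonant).

4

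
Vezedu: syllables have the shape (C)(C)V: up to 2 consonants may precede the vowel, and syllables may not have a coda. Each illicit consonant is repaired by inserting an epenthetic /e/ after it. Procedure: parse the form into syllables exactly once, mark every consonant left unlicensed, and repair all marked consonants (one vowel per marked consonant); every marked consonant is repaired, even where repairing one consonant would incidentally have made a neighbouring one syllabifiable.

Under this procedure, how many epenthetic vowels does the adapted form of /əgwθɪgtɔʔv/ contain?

The unsyllabifiable consonants are /g/, /ʔ/, /v/; each receives one epenthetic vowel.

3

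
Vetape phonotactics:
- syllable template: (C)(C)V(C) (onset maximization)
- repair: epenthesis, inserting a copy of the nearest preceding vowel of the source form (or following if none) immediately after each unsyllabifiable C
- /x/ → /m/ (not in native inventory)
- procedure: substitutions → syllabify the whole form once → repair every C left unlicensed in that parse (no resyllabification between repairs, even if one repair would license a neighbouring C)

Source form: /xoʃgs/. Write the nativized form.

Substitution: /x/ → /m/, giving /moʃgs/.
Under (C)(C)V(C), the unsyllabifiable consonants are /g/, /s/ (at most one coda consonant is licensed; onsets may contain at most 2 consonants).
Inserting the epenthetic vowel yields /g/ → /go/, /s/ → /so/.

moʃgoso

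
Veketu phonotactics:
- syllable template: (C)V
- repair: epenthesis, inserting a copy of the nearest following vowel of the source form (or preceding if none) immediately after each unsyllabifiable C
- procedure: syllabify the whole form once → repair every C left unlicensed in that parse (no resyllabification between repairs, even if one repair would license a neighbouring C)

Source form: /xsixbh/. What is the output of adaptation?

xisixibihi

Syllabifying with onset maximization leaves /x/, /x/, /b/, /h/ stranded (no codas are permitted; onsets are limited to one consonant).
Each unlicensed consonant becomes the onset of a new syllable: /x/ → /xi/, /x/ → /xi/, /b/ → /bi/, /h/ → /hi/.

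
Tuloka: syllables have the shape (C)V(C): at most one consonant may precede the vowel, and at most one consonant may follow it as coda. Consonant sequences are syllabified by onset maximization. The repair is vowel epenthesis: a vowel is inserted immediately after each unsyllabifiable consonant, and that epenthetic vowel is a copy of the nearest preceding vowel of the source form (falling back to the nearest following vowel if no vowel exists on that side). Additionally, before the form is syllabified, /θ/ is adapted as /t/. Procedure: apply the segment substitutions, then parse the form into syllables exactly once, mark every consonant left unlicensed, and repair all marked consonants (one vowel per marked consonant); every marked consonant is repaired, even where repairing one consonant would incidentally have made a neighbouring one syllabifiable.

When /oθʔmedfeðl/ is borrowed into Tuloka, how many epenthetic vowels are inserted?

2

After substitution the input is /otʔmedfeðl/.
The unsyllabifiable consonants are /ʔ/, /l/; each receives one epenthetic vowel.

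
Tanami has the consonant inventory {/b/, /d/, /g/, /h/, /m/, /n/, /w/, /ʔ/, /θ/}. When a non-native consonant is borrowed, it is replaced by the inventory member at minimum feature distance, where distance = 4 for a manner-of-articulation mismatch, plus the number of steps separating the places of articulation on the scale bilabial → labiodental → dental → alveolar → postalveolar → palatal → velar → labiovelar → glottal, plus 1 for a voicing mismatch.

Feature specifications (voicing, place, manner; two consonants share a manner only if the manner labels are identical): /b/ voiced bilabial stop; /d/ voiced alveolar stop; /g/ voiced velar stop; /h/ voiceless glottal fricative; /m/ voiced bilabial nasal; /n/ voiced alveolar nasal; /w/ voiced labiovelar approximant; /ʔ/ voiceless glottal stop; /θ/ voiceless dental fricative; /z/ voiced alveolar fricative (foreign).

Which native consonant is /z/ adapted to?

θ

/θ/ is closest: same manner (fricative), place distance 1 (alveolar→dental), voicing differs (+1); total 2. Next closest is /d/ at distance 4.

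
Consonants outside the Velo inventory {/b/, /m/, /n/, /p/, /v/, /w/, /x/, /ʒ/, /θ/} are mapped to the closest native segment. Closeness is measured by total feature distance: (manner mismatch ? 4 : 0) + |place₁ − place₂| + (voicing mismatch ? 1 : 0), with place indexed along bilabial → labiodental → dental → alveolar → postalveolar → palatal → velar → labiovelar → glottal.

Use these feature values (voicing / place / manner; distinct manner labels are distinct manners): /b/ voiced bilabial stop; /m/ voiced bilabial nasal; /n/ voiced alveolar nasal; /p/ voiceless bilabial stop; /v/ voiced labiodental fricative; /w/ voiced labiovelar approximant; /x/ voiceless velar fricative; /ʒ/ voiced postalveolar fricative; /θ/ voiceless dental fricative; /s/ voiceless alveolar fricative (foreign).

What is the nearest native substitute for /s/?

θ

/θ/ is closest: same manner (fricative), place distance 1 (alveolar→dental), same voicing; total 1. Next closest is /ʒ/ at distance 2.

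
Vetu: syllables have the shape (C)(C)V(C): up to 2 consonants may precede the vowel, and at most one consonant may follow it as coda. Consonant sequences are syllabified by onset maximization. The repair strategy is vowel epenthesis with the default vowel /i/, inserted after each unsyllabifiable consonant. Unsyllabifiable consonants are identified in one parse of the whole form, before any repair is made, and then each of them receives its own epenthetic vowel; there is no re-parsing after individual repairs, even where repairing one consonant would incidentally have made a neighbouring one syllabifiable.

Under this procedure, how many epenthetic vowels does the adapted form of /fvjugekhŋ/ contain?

3

The unsyllabifiable consonants are /f/, /h/, /ŋ/; each receives one epenthetic vowel.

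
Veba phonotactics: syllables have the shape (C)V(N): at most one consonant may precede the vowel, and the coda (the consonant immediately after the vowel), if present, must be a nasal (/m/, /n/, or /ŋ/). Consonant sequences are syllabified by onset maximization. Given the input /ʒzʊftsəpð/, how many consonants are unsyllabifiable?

The consonants /ʒ/, /f/, /t/, /p/, /ð/ cannot be parsed into a legal (C)V(N) syllable (only a nasal (/m/, /n/, or /ŋ/) is licensed in coda position; onsets are limited to one consonant).

5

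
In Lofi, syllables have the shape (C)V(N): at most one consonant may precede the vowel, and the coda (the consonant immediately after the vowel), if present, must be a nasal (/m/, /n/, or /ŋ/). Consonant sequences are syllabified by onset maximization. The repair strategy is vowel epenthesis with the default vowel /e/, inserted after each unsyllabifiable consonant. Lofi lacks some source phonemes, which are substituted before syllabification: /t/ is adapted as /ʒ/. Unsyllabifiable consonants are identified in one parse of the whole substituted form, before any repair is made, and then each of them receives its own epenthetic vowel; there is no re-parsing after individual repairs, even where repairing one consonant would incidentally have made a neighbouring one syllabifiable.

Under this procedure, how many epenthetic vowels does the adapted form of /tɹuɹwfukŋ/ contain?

5

After substitution the input is /ʒɹuɹwfukŋ/.
The unsyllabifiable consonants are /ʒ/, /ɹ/, /w/, /k/, /ŋ/; each receives one epenthetic vowel.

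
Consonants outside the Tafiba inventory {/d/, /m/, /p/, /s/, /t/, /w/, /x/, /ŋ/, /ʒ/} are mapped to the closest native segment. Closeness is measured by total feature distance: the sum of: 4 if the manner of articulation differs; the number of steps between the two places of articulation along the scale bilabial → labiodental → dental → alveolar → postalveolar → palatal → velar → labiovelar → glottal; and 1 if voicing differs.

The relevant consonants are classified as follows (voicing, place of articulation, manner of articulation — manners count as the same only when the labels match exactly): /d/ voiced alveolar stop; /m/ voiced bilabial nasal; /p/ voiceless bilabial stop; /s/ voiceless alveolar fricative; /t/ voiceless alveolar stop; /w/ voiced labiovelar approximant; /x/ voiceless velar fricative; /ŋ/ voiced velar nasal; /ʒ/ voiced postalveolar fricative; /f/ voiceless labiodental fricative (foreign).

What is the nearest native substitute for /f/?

s

/s/ is closest: same manner (fricative), place distance 2 (labiodental→alveolar), same voicing; total 2. Next closest is /ʒ/ at distance 4.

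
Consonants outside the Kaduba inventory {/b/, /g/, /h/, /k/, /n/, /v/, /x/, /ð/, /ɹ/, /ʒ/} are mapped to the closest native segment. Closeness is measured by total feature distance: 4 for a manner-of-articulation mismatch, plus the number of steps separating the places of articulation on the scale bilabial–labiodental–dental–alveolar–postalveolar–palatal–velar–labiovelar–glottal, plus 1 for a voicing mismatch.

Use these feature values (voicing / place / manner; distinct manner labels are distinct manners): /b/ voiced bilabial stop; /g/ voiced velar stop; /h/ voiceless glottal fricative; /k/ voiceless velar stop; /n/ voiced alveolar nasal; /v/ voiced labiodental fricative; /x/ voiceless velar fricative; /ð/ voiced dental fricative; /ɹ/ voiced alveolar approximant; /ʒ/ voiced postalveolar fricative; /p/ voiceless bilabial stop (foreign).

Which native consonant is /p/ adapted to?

/b/ is closest: same manner (stop), place distance 0 (bilabial→bilabial), voicing differs (+1); total 1. Next closest is /k/ at distance 6.

b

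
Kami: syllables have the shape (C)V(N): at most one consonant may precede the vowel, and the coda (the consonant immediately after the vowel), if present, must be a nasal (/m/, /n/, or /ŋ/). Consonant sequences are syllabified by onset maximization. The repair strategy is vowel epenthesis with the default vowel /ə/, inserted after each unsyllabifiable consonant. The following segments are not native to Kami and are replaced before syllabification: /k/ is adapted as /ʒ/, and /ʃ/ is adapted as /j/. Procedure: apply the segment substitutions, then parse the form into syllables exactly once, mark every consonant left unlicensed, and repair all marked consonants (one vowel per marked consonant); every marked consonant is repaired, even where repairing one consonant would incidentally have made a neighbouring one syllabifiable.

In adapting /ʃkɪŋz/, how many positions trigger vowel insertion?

2

After substitution the input is /jʒɪŋz/.
The unsyllabifiable consonants are /j/, /z/; each receives one epenthetic vowel.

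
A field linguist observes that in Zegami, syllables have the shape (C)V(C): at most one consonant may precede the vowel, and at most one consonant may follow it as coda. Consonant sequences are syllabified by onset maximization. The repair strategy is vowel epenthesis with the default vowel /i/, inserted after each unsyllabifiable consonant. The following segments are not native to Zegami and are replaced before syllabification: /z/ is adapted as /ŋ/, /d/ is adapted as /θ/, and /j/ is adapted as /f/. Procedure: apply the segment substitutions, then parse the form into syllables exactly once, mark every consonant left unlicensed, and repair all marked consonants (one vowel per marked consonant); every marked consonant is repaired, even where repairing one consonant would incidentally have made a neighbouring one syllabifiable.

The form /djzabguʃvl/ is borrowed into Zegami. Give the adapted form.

Substitution: /d/ → /θ/, /j/ → /f/, /z/ → /ŋ/, giving /θfŋabguʃvl/.
Syllabifying with onset maximization leaves /θ/, /f/, /v/, /l/ stranded (at most one coda consonant is licensed; onsets are limited to one consonant).
Epenthesis after each stranded consonant: /θ/ → /θi/, /f/ → /fi/, /v/ → /vi/, /l/ → /li/.

θifiŋabguʃvili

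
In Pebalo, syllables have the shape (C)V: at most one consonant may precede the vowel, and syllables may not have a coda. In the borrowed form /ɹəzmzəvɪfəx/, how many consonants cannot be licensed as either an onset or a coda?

The consonants /z/, /m/, /x/ cannot be parsed into a legal (C)V syllable (no codas are permitted; onsets are limited to one consonant).

3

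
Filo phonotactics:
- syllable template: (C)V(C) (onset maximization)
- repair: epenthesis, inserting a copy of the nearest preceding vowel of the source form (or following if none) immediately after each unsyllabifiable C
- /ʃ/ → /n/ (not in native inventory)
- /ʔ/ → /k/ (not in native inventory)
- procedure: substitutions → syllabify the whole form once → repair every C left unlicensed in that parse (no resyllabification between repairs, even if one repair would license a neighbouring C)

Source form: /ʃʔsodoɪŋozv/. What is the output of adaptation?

nokosodoɪŋozvo

Substitution: /ʃ/ → /n/, /ʔ/ → /k/, giving /nksodoɪŋozv/.
Syllabifying with onset maximization leaves /n/, /k/, /v/ stranded (at most one coda consonant is licensed; onsets are limited to one consonant).
Epenthesis after each stranded consonant: /n/ → /no/, /k/ → /ko/, /v/ → /vo/.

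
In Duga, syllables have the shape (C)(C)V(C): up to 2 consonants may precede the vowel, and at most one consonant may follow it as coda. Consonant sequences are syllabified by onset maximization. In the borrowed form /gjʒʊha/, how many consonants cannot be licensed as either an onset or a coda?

1

Under (C)(C)V(C), the unsyllabifiable consonants are /g/ (at most one coda consonant is licensed; onsets may contain at most 2 consonants).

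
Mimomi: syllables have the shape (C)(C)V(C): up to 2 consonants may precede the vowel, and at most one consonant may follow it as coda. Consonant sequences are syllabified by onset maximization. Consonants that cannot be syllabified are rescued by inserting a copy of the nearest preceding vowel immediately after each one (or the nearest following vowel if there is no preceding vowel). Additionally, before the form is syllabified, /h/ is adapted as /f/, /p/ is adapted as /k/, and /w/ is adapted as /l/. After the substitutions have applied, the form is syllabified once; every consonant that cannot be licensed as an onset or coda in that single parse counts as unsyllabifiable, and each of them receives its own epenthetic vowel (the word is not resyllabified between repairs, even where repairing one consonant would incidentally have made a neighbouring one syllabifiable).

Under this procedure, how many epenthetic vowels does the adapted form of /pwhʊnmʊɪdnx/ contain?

After substitution the input is /klfʊnmʊɪdnx/.
The unsyllabifiable consonants are /k/, /n/, /x/; each receives one epenthetic vowel.

3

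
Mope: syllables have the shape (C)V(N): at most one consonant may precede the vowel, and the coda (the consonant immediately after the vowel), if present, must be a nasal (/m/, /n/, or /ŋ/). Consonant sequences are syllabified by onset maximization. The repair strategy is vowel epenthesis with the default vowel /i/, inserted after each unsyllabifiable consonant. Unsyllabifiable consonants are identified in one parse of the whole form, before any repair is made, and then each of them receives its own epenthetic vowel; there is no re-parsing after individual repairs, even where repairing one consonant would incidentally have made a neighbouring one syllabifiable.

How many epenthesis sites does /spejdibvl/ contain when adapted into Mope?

5

The unsyllabifiable consonants are /s/, /j/, /b/, /v/, /l/; each receives one epenthetic vowel.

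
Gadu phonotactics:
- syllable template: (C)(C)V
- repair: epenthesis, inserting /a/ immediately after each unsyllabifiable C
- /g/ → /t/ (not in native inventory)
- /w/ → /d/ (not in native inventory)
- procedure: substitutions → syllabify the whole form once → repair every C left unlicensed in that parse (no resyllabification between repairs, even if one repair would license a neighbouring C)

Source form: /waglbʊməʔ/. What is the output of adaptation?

datalbʊməʔa

Substitution: /w/ → /d/, /g/ → /t/, giving /datlbʊməʔ/.
Syllabifying with onset maximization leaves /t/, /ʔ/ stranded (no codas are permitted; onsets may contain at most 2 consonants).
Inserting the epenthetic vowel yields /t/ → /ta/, /ʔ/ → /ʔa/.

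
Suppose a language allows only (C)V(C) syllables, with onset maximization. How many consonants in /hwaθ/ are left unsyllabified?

1

The consonants /h/ cannot be parsed into a legal (C)V(C) syllable (at most one coda consonant is licensed; onsets are limited to one consonant).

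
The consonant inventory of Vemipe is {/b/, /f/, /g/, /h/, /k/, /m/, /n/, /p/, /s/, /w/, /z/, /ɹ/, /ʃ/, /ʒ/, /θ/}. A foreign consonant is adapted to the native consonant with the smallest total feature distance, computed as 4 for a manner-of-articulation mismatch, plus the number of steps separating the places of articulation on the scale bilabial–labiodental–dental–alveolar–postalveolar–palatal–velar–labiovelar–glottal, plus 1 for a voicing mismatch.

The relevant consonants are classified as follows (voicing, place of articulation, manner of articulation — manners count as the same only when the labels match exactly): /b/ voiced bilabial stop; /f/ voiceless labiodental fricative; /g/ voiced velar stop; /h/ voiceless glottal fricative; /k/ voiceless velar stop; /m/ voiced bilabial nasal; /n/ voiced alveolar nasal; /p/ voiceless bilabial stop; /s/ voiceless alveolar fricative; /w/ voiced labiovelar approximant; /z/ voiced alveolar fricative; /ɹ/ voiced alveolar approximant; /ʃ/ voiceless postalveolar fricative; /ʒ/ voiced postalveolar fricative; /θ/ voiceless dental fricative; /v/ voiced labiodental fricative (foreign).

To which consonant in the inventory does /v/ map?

f

/f/ is closest: same manner (fricative), place distance 0 (labiodental→labiodental), voicing differs (+1); total 1. Next closest is /z/ at distance 2.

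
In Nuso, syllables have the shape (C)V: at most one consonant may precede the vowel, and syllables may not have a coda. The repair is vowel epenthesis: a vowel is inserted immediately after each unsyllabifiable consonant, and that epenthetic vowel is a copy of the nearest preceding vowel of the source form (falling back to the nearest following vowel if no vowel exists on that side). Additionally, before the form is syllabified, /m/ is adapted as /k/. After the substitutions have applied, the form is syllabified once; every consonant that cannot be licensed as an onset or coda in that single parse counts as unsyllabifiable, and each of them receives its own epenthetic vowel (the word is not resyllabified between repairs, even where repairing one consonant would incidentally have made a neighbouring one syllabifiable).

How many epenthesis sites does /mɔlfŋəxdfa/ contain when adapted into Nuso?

4

After substitution the input is /kɔlfŋəxdfa/.
The unsyllabifiable consonants are /l/, /f/, /x/, /d/; each receives one epenthetic vowel.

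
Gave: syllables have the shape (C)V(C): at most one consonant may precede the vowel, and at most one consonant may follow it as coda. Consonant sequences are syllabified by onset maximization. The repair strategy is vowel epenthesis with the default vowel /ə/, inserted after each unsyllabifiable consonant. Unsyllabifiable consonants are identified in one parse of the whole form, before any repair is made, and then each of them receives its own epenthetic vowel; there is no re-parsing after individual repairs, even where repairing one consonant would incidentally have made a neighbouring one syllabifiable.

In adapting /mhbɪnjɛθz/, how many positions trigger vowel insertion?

3

The unsyllabifiable consonants are /m/, /h/, /z/; each receives one epenthetic vowel.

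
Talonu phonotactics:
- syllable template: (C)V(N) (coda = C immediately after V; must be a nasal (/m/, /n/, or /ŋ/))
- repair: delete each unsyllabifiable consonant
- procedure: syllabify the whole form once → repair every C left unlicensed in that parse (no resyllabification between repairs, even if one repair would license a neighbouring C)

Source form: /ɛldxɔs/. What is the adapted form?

The consonants /l/, /d/, /s/ cannot be parsed into a legal (C)V(N) syllable (only a nasal (/m/, /n/, or /ŋ/) is licensed in coda position; onsets are limited to one consonant).
Deleting the stranded consonants removes /l/, /d/, /s/.

ɛxɔ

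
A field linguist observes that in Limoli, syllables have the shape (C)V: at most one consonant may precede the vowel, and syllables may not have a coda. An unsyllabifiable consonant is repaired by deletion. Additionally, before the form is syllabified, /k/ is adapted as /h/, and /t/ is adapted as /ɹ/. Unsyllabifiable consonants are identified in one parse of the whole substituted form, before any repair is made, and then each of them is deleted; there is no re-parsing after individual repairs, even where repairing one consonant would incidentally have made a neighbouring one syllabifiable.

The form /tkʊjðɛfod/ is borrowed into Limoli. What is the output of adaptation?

Substitution: /t/ → /ɹ/, /k/ → /h/, giving /ɹhʊjðɛfod/.
Syllabifying with onset maximization leaves /ɹ/, /j/, /d/ stranded (no codas are permitted; onsets are limited to one consonant).
Deletion applies to /ɹ/, /j/, /d/.

hʊðɛfo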